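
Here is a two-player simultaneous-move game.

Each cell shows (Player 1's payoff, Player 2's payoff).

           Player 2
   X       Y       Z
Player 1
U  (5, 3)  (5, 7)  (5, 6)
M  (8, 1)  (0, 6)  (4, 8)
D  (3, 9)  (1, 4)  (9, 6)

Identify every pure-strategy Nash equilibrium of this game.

The unique pure-strategy Nash equilibrium is (U, Y).

(U, X): Player 1 can switch to M (5 → 8). Not NE.
(U, Y): Player 1 gets 5, best alternative 1; Player 2 gets 7, best alternative 6. No profitable deviation — NE.
(U, Z): Player 1 can switch to D (5 → 9). Not NE.
(M, X): Player 2 can switch to Y (1 → 6). Not NE.
(M, Y): Player 1 can switch to U (0 → 5). Not NE.
(M, Z): Player 1 can switch to U (4 → 5). Not NE.
(D, X): Player 1 can switch to U (3 → 5). Not NE.
(D, Y): Player 1 can switch to U (1 → 5). Not NE.
(D, Z): Player 2 can switch to X (6 → 9). Not NE.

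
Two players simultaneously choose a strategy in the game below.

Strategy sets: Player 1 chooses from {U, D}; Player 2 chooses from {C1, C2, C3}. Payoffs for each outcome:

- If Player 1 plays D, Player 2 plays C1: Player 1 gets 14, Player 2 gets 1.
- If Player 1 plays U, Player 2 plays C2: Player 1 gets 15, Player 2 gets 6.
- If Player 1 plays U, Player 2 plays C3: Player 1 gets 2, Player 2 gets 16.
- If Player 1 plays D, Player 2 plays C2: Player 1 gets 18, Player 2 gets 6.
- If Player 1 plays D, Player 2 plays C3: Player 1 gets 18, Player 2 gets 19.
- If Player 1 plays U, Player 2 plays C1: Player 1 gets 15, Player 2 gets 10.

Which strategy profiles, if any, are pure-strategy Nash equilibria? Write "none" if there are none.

Pure NE: (D, C3)

Player 1 against C1: payoffs 15, 14 → best response U.
Player 1 against C2: payoffs 15, 18 → best response D.
Player 1 against C3: payoffs 2, 18 → best response D.
Player 2 against U: payoffs 10, 6, 16 → best response C3.
Player 2 against D: payoffs 1, 6, 19 → best response C3.
Mutual best responses: (D, C3).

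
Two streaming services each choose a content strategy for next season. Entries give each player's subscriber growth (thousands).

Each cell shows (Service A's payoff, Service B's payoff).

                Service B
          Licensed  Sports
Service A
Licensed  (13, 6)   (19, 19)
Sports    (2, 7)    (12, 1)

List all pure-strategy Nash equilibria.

Service A against Licensed: payoffs 13, 2 → best response Licensed.
Service A against Sports: payoffs 19, 12 → best response Licensed.
Service B against Licensed: payoffs 6, 19 → best response Sports.
Service B against Sports: payoffs 7, 1 → best response Licensed.
Mutual best responses: (Licensed, Sports).

The unique pure-strategy Nash equilibrium is (Licensed, Sports).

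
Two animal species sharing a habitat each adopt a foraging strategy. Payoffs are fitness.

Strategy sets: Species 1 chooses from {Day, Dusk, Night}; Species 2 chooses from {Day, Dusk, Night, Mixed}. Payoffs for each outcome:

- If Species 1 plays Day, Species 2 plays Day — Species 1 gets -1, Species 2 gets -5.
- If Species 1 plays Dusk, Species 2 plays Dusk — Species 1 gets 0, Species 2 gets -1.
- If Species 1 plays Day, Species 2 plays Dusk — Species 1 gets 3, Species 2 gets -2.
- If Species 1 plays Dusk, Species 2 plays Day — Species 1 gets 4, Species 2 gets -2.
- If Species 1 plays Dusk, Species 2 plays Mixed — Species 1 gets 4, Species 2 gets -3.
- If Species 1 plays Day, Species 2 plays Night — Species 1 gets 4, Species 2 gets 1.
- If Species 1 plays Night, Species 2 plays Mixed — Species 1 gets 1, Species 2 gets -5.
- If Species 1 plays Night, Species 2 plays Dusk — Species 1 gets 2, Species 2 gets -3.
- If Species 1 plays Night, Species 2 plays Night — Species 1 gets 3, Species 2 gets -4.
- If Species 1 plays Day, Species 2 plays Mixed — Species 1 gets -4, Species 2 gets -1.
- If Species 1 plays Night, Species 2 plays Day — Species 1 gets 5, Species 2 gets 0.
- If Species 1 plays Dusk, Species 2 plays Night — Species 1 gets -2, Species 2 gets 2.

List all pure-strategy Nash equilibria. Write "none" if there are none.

The pure Nash equilibria are (Day, Night), (Night, Day).

(Day, Day): Species 1 can switch to Dusk (-1 → 4). Not NE.
(Day, Dusk): Species 2 can switch to Night (-2 → 1). Not NE.
(Day, Night): Species 1 gets 4, best alternative 3; Species 2 gets 1, best alternative -1. No profitable deviation — NE.
(Day, Mixed): Species 1 can switch to Dusk (-4 → 4). Not NE.
(Dusk, Day): Species 1 can switch to Night (4 → 5). Not NE.
(Dusk, Dusk): Species 1 can switch to Day (0 → 3). Not NE.
(Dusk, Night): Species 1 can switch to Day (-2 → 4). Not NE.
(Dusk, Mixed): Species 2 can switch to Day (-3 → -2). Not NE.
(Night, Day): Species 1 gets 5, best alternative 4; Species 2 gets 0, best alternative -3. No profitable deviation — NE.
(Night, Dusk): Species 1 can switch to Day (2 → 3). Not NE.
(Night, Night): Species 1 can switch to Day (3 → 4). Not NE.
(Night, Mixed): Species 1 can switch to Dusk (1 → 4). Not NE.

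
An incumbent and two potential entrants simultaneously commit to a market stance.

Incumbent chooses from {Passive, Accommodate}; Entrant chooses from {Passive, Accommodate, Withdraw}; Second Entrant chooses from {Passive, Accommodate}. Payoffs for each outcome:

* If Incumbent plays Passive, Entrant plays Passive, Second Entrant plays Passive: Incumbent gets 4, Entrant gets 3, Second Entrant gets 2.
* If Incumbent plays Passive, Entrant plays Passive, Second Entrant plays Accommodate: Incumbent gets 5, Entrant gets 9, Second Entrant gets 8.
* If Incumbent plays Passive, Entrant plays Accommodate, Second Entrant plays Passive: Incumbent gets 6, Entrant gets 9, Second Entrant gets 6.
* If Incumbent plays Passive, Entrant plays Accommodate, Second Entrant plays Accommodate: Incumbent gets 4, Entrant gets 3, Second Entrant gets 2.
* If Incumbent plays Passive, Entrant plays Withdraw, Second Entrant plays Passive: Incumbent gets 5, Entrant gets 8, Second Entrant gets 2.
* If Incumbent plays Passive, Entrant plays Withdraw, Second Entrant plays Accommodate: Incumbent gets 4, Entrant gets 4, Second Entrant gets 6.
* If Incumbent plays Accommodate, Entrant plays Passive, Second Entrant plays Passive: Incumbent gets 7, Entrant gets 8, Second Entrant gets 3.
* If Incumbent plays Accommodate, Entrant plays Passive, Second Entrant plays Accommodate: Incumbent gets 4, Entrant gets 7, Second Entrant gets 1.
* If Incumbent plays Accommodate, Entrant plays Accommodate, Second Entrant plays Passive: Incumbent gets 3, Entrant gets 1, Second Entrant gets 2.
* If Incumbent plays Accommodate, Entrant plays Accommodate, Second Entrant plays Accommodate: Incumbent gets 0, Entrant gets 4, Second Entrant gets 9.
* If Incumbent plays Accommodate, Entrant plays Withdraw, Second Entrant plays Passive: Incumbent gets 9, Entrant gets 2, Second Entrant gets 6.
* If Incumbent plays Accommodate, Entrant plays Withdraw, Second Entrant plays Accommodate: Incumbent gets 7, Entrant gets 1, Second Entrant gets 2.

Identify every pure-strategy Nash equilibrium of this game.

(Passive, Passive, Passive): Incumbent can switch to Accommodate (4 → 7). Not NE.
(Passive, Passive, Accommodate): Incumbent gets 5, best alternative 4; Entrant gets 9, best alternative 4; Second Entrant gets 8, best alternative 2. No profitable deviation — NE.
(Passive, Accommodate, Passive): Incumbent gets 6, best alternative 3; Entrant gets 9, best alternative 8; Second Entrant gets 6, best alternative 2. No profitable deviation — NE.
(Passive, Accommodate, Accommodate): Entrant can switch to Passive (3 → 9). Not NE.
(Passive, Withdraw, Passive): Incumbent can switch to Accommodate (5 → 9). Not NE.
(Passive, Withdraw, Accommodate): Incumbent can switch to Accommodate (4 → 7). Not NE.
(Accommodate, Passive, Passive): Incumbent gets 7, best alternative 4; Entrant gets 8, best alternative 2; Second Entrant gets 3, best alternative 1. No profitable deviation — NE.
(Accommodate, Passive, Accommodate): Incumbent can switch to Passive (4 → 5). Not NE.
(Accommodate, Accommodate, Passive): Incumbent can switch to Passive (3 → 6). Not NE.
(Accommodate, Accommodate, Accommodate): Incumbent can switch to Passive (0 → 4). Not NE.
(Accommodate, Withdraw, Passive): Entrant can switch to Passive (2 → 8). Not NE.
(The remaining 1 profile has a profitable deviation by the same check.)

Pure-strategy Nash equilibria: (Passive, Passive, Accommodate), (Passive, Accommodate, Passive), (Accommodate, Passive, Passive)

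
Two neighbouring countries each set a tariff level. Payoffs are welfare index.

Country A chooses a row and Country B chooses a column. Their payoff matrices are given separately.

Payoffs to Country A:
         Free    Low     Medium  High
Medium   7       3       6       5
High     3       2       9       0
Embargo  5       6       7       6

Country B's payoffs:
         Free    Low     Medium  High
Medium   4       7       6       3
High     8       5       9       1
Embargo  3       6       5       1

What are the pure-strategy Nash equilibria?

(Medium, Free): Country B can switch to Low (4 → 7). Not NE.
(Medium, Low): Country A can switch to Embargo (3 → 6). Not NE.
(Medium, Medium): Country A can switch to High (6 → 9). Not NE.
(Medium, High): Country A can switch to Embargo (5 → 6). Not NE.
(High, Free): Country A can switch to Medium (3 → 7). Not NE.
(High, Low): Country A can switch to Medium (2 → 3). Not NE.
(High, Medium): Country A gets 9, best alternative 7; Country B gets 9, best alternative 8. No profitable deviation — NE.
(Embargo, Low): Country A gets 6, best alternative 3; Country B gets 6, best alternative 5. No profitable deviation — NE.
(The remaining 4 profiles each have a profitable deviation by the same check.)

The pure Nash equilibria are (High, Medium), (Embargo, Low).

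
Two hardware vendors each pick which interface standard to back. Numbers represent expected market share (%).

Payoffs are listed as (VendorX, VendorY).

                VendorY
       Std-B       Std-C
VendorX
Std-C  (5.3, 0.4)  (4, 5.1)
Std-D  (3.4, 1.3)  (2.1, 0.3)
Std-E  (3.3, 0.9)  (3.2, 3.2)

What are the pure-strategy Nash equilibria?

(Std-C, Std-C)

(Std-C, Std-B): VendorY can switch to Std-C (0.4 → 5.1). Not NE.
(Std-C, Std-C): VendorX gets 4, best alternative 3.2; VendorY gets 5.1, best alternative 0.4. No profitable deviation — NE.
(Std-D, Std-B): VendorX can switch to Std-C (3.4 → 5.3). Not NE.
(Std-D, Std-C): VendorX can switch to Std-C (2.1 → 4). Not NE.
(Std-E, Std-B): VendorX can switch to Std-C (3.3 → 5.3). Not NE.
(Std-E, Std-C): VendorX can switch to Std-C (3.2 → 4). Not NE.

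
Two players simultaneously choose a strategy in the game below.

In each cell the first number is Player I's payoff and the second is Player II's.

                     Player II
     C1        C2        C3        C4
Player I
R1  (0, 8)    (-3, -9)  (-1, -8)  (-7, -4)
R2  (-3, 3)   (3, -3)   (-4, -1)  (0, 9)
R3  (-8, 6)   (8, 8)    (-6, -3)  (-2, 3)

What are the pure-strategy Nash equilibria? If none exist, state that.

(R1, C1) and (R2, C4) and (R3, C2)

Mark each player's best response to every combination of opponents' strategies; a profile where every player is best-responding is a pure Nash equilibrium.
Player I against C1: payoffs 0, -3, -8 → best response R1.
Player I against C2: payoffs -3, 3, 8 → best response R3.
Player I against C3: payoffs -1, -4, -6 → best response R1.
Player I against C4: payoffs -7, 0, -2 → best response R2.
Player II against R1: payoffs 8, -9, -8, -4 → best response C1.
Player II against R2: payoffs 3, -3, -1, 9 → best response C4.
Player II against R3: payoffs 6, 8, -3, 3 → best response C2.
Mutual best responses: (R1, C1); (R2, C4); (R3, C2).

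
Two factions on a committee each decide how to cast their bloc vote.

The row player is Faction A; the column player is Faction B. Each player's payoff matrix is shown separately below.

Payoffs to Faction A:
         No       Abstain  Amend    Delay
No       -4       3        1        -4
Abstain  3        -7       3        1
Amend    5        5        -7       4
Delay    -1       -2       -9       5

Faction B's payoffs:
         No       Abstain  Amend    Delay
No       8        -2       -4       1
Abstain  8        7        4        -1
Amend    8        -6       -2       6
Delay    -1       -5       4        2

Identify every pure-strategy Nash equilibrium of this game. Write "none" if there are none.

Pure NE: (Amend, No)

Faction A against No: payoffs -4, 3, 5, -1 → best response Amend.
Faction A against Abstain: payoffs 3, -7, 5, -2 → best response Amend.
Faction A against Amend: payoffs 1, 3, -7, -9 → best response Abstain.
Faction A against Delay: payoffs -4, 1, 4, 5 → best response Delay.
Faction B against No: payoffs 8, -2, -4, 1 → best response No.
Faction B against Abstain: payoffs 8, 7, 4, -1 → best response No.
Faction B against Amend: payoffs 8, -6, -2, 6 → best response No.
Faction B against Delay: payoffs -1, -5, 4, 2 → best response Amend.
Mutual best responses: (Amend, No).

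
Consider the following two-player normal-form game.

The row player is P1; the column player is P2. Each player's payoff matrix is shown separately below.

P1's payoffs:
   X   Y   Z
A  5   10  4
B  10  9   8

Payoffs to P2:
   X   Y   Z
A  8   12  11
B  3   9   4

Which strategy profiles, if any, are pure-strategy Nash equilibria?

(A, X): P1 can switch to B (5 → 10). Not NE.
(A, Y): P1 gets 10, best alternative 9; P2 gets 12, best alternative 11. No profitable deviation — NE.
(A, Z): P1 can switch to B (4 → 8). Not NE.
(B, X): P2 can switch to Y (3 → 9). Not NE.
(B, Y): P1 can switch to A (9 → 10). Not NE.
(B, Z): P2 can switch to Y (4 → 9). Not NE.

Pure NE: (A, Y)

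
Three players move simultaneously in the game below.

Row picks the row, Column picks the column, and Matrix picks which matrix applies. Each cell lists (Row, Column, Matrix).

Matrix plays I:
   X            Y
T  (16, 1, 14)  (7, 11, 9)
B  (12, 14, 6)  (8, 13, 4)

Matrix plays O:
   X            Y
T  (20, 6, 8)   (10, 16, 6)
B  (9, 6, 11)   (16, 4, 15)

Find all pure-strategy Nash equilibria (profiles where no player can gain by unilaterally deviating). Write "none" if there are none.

(T, X, I): Column can switch to Y (1 → 11). Not NE.
(T, X, O): Column can switch to Y (6 → 16). Not NE.
(T, Y, I): Row can switch to B (7 → 8). Not NE.
(T, Y, O): Row can switch to B (10 → 16). Not NE.
(B, X, I): Row can switch to T (12 → 16). Not NE.
(B, X, O): Row can switch to T (9 → 20). Not NE.
(B, Y, I): Column can switch to X (13 → 14). Not NE.
(B, Y, O): Column can switch to X (4 → 6). Not NE.

none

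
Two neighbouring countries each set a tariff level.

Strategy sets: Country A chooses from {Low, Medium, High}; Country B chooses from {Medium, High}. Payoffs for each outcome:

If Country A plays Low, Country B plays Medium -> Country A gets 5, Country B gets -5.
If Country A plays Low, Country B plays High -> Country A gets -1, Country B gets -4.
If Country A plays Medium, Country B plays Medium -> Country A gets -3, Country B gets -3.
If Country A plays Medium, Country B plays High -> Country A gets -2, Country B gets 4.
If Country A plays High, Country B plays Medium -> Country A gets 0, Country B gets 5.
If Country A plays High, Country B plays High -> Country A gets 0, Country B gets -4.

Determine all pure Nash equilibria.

Country A against Medium: payoffs 5, -3, 0 → best response Low.
Country A against High: payoffs -1, -2, 0 → best response High.
Country B against Low: payoffs -5, -4 → best response High.
Country B against Medium: payoffs -3, 4 → best response High.
Country B against High: payoffs 5, -4 → best response Medium.
No profile is a mutual best response for all players.

This game has no pure Nash equilibrium.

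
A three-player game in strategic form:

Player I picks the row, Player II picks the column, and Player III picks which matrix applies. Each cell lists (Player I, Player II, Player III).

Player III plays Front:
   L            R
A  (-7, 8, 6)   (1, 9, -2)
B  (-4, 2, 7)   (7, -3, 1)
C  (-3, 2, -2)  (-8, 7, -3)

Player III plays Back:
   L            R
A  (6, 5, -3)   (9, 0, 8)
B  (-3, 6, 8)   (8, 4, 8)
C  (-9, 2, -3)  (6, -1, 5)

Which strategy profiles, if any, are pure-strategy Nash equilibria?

No pure-strategy Nash equilibrium.

Player I against (L, Front): payoffs -7, -4, -3 → best response C.
Player I against (L, Back): payoffs 6, -3, -9 → best response A.
Player I against (R, Front): payoffs 1, 7, -8 → best response B.
Player I against (R, Back): payoffs 9, 8, 6 → best response A.
Player II against (A, Front): payoffs 8, 9 → best response R.
Player II against (A, Back): payoffs 5, 0 → best response L.
Player II against (B, Front): payoffs 2, -3 → best response L.
Player II against (B, Back): payoffs 6, 4 → best response L.
Player II against (C, Front): payoffs 2, 7 → best response R.
Player II against (C, Back): payoffs 2, -1 → best response L.
Player III against (A, L): payoffs 6, -3 → best response Front.
Player III against (A, R): payoffs -2, 8 → best response Back.
Player III against (B, L): payoffs 7, 8 → best response Back.
Player III against (B, R): payoffs 1, 8 → best response Back.
Player III against (C, L): payoffs -2, -3 → best response Front.
Player III against (C, R): payoffs -3, 5 → best response Back.
No profile is a mutual best response for all players.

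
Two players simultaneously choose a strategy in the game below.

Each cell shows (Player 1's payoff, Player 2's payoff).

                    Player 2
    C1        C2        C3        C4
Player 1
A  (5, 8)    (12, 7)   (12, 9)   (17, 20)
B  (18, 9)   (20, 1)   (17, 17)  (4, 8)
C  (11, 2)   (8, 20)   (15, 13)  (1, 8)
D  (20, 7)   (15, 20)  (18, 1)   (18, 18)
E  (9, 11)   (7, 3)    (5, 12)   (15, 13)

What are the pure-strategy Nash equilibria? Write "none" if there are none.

Player 1 against C1: payoffs 5, 18, 11, 20, 9 → best response D.
Player 1 against C2: payoffs 12, 20, 8, 15, 7 → best response B.
Player 1 against C3: payoffs 12, 17, 15, 18, 5 → best response D.
Player 1 against C4: payoffs 17, 4, 1, 18, 15 → best response D.
Player 2 against A: payoffs 8, 7, 9, 20 → best response C4.
Player 2 against B: payoffs 9, 1, 17, 8 → best response C3.
Player 2 against C: payoffs 2, 20, 13, 8 → best response C2.
Player 2 against D: payoffs 7, 20, 1, 18 → best response C2.
Player 2 against E: payoffs 11, 3, 12, 13 → best response C4.
No profile is a mutual best response for all players.

none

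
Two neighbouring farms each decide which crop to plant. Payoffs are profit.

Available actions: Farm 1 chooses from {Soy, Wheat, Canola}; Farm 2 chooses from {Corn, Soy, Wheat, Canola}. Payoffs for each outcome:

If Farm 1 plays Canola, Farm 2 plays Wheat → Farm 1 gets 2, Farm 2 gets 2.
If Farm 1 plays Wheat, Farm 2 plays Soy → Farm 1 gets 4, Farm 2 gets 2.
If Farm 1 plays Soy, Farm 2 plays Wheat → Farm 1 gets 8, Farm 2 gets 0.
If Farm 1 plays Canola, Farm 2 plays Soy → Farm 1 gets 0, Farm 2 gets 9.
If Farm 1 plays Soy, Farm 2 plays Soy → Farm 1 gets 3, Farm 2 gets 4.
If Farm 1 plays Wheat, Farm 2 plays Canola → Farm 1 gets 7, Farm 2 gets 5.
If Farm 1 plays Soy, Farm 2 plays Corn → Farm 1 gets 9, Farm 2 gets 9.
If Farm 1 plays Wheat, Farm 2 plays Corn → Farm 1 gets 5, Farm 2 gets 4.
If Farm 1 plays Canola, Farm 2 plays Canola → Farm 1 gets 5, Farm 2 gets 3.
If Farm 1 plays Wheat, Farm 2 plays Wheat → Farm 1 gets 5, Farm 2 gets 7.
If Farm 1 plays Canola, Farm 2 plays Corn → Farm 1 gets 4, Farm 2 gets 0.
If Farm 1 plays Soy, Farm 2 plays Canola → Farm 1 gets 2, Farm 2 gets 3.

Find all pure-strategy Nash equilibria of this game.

(Soy, Corn)

(Soy, Corn): Farm 1 gets 9, best alternative 5; Farm 2 gets 9, best alternative 4. No profitable deviation — NE.
(Soy, Soy): Farm 1 can switch to Wheat (3 → 4). Not NE.
(Soy, Wheat): Farm 2 can switch to Corn (0 → 9). Not NE.
(Soy, Canola): Farm 1 can switch to Wheat (2 → 7). Not NE.
(Wheat, Corn): Farm 1 can switch to Soy (5 → 9). Not NE.
(Wheat, Soy): Farm 2 can switch to Corn (2 → 4). Not NE.
(Wheat, Wheat): Farm 1 can switch to Soy (5 → 8). Not NE.
(Wheat, Canola): Farm 2 can switch to Wheat (5 → 7). Not NE.
(Canola, Corn): Farm 1 can switch to Soy (4 → 9). Not NE.
(Canola, Soy): Farm 1 can switch to Soy (0 → 3). Not NE.
(Canola, Wheat): Farm 1 can switch to Soy (2 → 8). Not NE.
(The remaining 1 profile has a profitable deviation by the same check.)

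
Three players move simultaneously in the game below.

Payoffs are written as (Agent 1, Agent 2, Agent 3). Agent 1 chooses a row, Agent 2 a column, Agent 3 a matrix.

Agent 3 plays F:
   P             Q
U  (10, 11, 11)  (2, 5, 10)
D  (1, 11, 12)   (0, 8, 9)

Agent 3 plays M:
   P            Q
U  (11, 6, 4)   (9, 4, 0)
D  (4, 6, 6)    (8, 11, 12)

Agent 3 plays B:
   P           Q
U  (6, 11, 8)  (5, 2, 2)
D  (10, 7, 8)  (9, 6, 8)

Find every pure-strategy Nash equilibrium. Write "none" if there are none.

The unique pure-strategy Nash equilibrium is (U, P, F).

Mark each player's best response to every combination of opponents' strategies; a profile where every player is best-responding is a pure Nash equilibrium.
Agent 1 against (P, F): payoffs 10, 1 → best response U.
Agent 1 against (P, M): payoffs 11, 4 → best response U.
Agent 1 against (P, B): payoffs 6, 10 → best response D.
Agent 1 against (Q, F): payoffs 2, 0 → best response U.
Agent 1 against (Q, M): payoffs 9, 8 → best response U.
Agent 1 against (Q, B): payoffs 5, 9 → best response D.
Agent 2 against (U, F): payoffs 11, 5 → best response P.
Agent 2 against (U, M): payoffs 6, 4 → best response P.
Agent 2 against (U, B): payoffs 11, 2 → best response P.
Agent 2 against (D, F): payoffs 11, 8 → best response P.
Agent 2 against (D, M): payoffs 6, 11 → best response Q.
Agent 2 against (D, B): payoffs 7, 6 → best response P.
Agent 3 against (U, P): payoffs 11, 4, 8 → best response F.
Agent 3 against (U, Q): payoffs 10, 0, 2 → best response F.
Agent 3 against (D, P): payoffs 12, 6, 8 → best response F.
Agent 3 against (D, Q): payoffs 9, 12, 8 → best response M.
Mutual best responses: (U, P, F).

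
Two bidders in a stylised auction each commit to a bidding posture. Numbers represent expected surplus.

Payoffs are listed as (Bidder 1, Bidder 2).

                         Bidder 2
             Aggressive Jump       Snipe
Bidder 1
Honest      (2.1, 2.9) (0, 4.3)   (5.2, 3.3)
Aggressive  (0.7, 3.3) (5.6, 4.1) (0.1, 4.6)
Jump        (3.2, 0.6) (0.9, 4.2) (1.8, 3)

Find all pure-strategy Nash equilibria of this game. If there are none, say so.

Check each profile: it is a Nash equilibrium iff no player can strictly gain by switching unilaterally.
(Honest, Aggressive): Bidder 1 can switch to Jump (2.1 → 3.2). Not NE.
(Honest, Jump): Bidder 1 can switch to Aggressive (0 → 5.6). Not NE.
(Honest, Snipe): Bidder 2 can switch to Jump (3.3 → 4.3). Not NE.
(Aggressive, Aggressive): Bidder 1 can switch to Honest (0.7 → 2.1). Not NE.
(Aggressive, Jump): Bidder 2 can switch to Snipe (4.1 → 4.6). Not NE.
(Aggressive, Snipe): Bidder 1 can switch to Honest (0.1 → 5.2). Not NE.
(Jump, Aggressive): Bidder 2 can switch to Jump (0.6 → 4.2). Not NE.
(Jump, Jump): Bidder 1 can switch to Aggressive (0.9 → 5.6). Not NE.
(Jump, Snipe): Bidder 1 can switch to Honest (1.8 → 5.2). Not NE.

There is no pure-strategy Nash equilibrium.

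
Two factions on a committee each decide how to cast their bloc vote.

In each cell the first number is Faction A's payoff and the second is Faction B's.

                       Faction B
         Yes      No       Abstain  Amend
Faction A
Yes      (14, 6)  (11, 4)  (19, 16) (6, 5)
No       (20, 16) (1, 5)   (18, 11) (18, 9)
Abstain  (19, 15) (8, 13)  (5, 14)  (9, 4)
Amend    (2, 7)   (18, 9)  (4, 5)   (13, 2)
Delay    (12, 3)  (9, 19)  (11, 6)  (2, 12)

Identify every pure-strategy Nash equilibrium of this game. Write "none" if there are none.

The pure Nash equilibria are (Yes, Abstain); (No, Yes); (Amend, No).

For each player, find the best response to each opponent profile; mutual best responses are the pure NE.
Faction A against Yes: payoffs 14, 20, 19, 2, 12 → best response No.
Faction A against No: payoffs 11, 1, 8, 18, 9 → best response Amend.
Faction A against Abstain: payoffs 19, 18, 5, 4, 11 → best response Yes.
Faction A against Amend: payoffs 6, 18, 9, 13, 2 → best response No.
Faction B against Yes: payoffs 6, 4, 16, 5 → best response Abstain.
Faction B against No: payoffs 16, 5, 11, 9 → best response Yes.
Faction B against Abstain: payoffs 15, 13, 14, 4 → best response Yes.
Faction B against Amend: payoffs 7, 9, 5, 2 → best response No.
Faction B against Delay: payoffs 3, 19, 6, 12 → best response No.
Mutual best responses: (Yes, Abstain); (No, Yes); (Amend, No).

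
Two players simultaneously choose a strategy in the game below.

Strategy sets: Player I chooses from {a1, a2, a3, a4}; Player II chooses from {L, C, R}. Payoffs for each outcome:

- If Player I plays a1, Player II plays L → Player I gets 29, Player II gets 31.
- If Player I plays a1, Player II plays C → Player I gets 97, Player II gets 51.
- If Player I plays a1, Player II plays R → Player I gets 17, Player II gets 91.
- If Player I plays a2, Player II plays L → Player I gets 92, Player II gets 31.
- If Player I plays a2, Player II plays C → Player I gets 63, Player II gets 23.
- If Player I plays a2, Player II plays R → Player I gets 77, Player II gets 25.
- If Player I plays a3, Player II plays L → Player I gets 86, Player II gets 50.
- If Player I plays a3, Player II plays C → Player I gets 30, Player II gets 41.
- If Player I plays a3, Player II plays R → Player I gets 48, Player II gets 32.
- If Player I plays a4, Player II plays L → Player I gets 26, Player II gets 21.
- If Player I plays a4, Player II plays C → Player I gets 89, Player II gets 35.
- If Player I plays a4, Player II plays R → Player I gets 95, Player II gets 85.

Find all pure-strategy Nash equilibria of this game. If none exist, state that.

For each strategy profile, look for a profitable unilateral deviation.
(a1, L): Player I can switch to a2 (29 → 92). Not NE.
(a1, C): Player II can switch to R (51 → 91). Not NE.
(a1, R): Player I can switch to a2 (17 → 77). Not NE.
(a2, L): Player I gets 92, best alternative 86; Player II gets 31, best alternative 25. No profitable deviation — NE.
(a2, C): Player I can switch to a1 (63 → 97). Not NE.
(a2, R): Player I can switch to a4 (77 → 95). Not NE.
(a3, L): Player I can switch to a2 (86 → 92). Not NE.
(a3, C): Player I can switch to a1 (30 → 97). Not NE.
(a3, R): Player I can switch to a2 (48 → 77). Not NE.
(a4, L): Player I can switch to a1 (26 → 29). Not NE.
(a4, C): Player I can switch to a1 (89 → 97). Not NE.
(a4, R): Player I gets 95, best alternative 77; Player II gets 85, best alternative 35. No profitable deviation — NE.

(a2, L) and (a4, R)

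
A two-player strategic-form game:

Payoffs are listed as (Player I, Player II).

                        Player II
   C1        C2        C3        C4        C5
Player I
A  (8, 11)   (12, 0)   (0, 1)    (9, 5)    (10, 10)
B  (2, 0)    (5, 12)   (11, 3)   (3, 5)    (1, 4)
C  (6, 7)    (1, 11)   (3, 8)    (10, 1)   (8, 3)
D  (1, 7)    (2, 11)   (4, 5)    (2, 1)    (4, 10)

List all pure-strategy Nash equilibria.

(A, C1)

(A, C1): Player I gets 8, best alternative 6; Player II gets 11, best alternative 10. No profitable deviation — NE.
(A, C2): Player II can switch to C1 (0 → 11). Not NE.
(A, C3): Player I can switch to B (0 → 11). Not NE.
(A, C4): Player I can switch to C (9 → 10). Not NE.
(A, C5): Player II can switch to C1 (10 → 11). Not NE.
(B, C1): Player I can switch to A (2 → 8). Not NE.
(B, C2): Player I can switch to A (5 → 12). Not NE.
(B, C3): Player II can switch to C2 (3 → 12). Not NE.
(B, C4): Player I can switch to A (3 → 9). Not NE.
(B, C5): Player I can switch to A (1 → 10). Not NE.
(C, C1): Player I can switch to A (6 → 8). Not NE.
(C, C2): Player I can switch to A (1 → 12). Not NE.
(C, C3): Player I can switch to B (3 → 11). Not NE.
(The remaining 7 profiles each have a profitable deviation by the same check.)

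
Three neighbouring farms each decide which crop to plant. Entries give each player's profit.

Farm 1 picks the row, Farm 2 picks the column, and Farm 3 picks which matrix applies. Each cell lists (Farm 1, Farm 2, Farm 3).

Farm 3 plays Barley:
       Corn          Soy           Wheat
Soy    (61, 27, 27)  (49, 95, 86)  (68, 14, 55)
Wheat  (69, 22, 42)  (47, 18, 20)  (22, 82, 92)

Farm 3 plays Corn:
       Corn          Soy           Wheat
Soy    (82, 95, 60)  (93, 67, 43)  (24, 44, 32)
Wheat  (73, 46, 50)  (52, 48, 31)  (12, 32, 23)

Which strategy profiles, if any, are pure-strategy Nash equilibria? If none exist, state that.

(Soy, Corn, Corn); (Soy, Soy, Barley)

(Soy, Corn, Barley): Farm 1 can switch to Wheat (61 → 69). Not NE.
(Soy, Corn, Corn): Farm 1 gets 82, best alternative 73; Farm 2 gets 95, best alternative 67; Farm 3 gets 60, best alternative 27. No profitable deviation — NE.
(Soy, Soy, Barley): Farm 1 gets 49, best alternative 47; Farm 2 gets 95, best alternative 27; Farm 3 gets 86, best alternative 43. No profitable deviation — NE.
(Soy, Soy, Corn): Farm 2 can switch to Corn (67 → 95). Not NE.
(Soy, Wheat, Barley): Farm 2 can switch to Corn (14 → 27). Not NE.
(Soy, Wheat, Corn): Farm 2 can switch to Corn (44 → 95). Not NE.
(Wheat, Corn, Barley): Farm 2 can switch to Wheat (22 → 82). Not NE.
(Wheat, Corn, Corn): Farm 1 can switch to Soy (73 → 82). Not NE.
(Wheat, Soy, Barley): Farm 1 can switch to Soy (47 → 49). Not NE.
(Wheat, Soy, Corn): Farm 1 can switch to Soy (52 → 93). Not NE.
(Wheat, Wheat, Barley): Farm 1 can switch to Soy (22 → 68). Not NE.
(Wheat, Wheat, Corn): Farm 1 can switch to Soy (12 → 24). Not NE.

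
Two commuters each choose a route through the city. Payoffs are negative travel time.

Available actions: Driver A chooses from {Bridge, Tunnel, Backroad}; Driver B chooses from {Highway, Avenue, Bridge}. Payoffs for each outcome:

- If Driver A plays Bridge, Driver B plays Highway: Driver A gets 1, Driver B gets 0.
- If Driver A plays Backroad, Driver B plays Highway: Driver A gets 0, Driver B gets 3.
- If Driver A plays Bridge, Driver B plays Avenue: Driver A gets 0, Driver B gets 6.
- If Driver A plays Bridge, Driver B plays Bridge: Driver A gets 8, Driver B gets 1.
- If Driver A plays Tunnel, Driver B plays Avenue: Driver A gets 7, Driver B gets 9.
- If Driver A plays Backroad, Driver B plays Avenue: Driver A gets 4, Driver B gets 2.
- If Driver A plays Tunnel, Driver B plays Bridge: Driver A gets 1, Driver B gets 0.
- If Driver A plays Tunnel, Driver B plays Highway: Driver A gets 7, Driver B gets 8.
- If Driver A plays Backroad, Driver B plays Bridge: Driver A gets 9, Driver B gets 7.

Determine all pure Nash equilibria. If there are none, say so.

(Tunnel, Avenue), (Backroad, Bridge)

(Bridge, Highway): Driver A can switch to Tunnel (1 → 7). Not NE.
(Bridge, Avenue): Driver A can switch to Tunnel (0 → 7). Not NE.
(Bridge, Bridge): Driver A can switch to Backroad (8 → 9). Not NE.
(Tunnel, Highway): Driver B can switch to Avenue (8 → 9). Not NE.
(Tunnel, Avenue): Driver A gets 7, best alternative 4; Driver B gets 9, best alternative 8. No profitable deviation — NE.
(Tunnel, Bridge): Driver A can switch to Bridge (1 → 8). Not NE.
(Backroad, Highway): Driver A can switch to Bridge (0 → 1). Not NE.
(Backroad, Avenue): Driver A can switch to Tunnel (4 → 7). Not NE.
(Backroad, Bridge): Driver A gets 9, best alternative 8; Driver B gets 7, best alternative 3. No profitable deviation — NE.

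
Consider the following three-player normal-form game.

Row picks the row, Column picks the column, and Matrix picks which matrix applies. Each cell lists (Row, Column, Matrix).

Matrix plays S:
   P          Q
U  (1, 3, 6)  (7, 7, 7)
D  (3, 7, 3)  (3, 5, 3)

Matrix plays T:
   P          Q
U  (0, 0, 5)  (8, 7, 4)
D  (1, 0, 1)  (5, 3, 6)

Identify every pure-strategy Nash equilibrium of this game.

(U, Q, S) and (D, P, S)

Check each profile: it is a Nash equilibrium iff no player can strictly gain by switching unilaterally.
(U, P, S): Row can switch to D (1 → 3). Not NE.
(U, P, T): Row can switch to D (0 → 1). Not NE.
(U, Q, S): Row gets 7, best alternative 3; Column gets 7, best alternative 3; Matrix gets 7, best alternative 4. No profitable deviation — NE.
(U, Q, T): Matrix can switch to S (4 → 7). Not NE.
(D, P, S): Row gets 3, best alternative 1; Column gets 7, best alternative 5; Matrix gets 3, best alternative 1. No profitable deviation — NE.
(D, P, T): Column can switch to Q (0 → 3). Not NE.
(D, Q, S): Row can switch to U (3 → 7). Not NE.
(D, Q, T): Row can switch to U (5 → 8). Not NE.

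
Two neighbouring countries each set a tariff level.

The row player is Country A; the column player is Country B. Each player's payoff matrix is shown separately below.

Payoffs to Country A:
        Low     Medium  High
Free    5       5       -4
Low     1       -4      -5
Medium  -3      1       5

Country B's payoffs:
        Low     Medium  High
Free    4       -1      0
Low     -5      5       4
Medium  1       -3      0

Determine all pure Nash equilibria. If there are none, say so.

(Free, Low): Country A gets 5, best alternative 1; Country B gets 4, best alternative 0. No profitable deviation — NE.
(Free, Medium): Country B can switch to Low (-1 → 4). Not NE.
(Free, High): Country A can switch to Medium (-4 → 5). Not NE.
(Low, Low): Country A can switch to Free (1 → 5). Not NE.
(Low, Medium): Country A can switch to Free (-4 → 5). Not NE.
(Low, High): Country A can switch to Free (-5 → -4). Not NE.
(Medium, Low): Country A can switch to Free (-3 → 5). Not NE.
(The remaining 2 profiles each have a profitable deviation by the same check.)

The unique pure-strategy Nash equilibrium is (Free, Low).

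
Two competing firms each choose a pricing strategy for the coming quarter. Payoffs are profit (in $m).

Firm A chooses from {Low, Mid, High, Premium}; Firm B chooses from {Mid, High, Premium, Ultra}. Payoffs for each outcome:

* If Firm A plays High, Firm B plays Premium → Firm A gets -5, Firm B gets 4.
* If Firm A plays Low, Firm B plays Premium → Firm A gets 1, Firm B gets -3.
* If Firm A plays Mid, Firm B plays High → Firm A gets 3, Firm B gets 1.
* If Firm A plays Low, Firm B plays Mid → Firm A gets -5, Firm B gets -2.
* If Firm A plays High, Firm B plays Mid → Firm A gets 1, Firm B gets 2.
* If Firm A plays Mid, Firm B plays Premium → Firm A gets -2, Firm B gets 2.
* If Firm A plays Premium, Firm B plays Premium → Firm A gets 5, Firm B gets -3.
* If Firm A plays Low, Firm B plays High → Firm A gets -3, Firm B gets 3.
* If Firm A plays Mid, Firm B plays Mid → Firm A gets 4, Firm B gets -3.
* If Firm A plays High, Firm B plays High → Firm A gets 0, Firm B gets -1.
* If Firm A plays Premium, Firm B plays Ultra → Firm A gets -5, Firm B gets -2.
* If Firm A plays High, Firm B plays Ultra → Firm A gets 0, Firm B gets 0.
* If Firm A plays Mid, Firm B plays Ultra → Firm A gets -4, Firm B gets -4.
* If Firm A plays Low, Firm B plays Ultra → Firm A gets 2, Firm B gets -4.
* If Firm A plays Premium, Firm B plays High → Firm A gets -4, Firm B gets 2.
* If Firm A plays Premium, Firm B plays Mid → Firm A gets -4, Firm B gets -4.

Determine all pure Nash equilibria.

Firm A against Mid: payoffs -5, 4, 1, -4 → best response Mid.
Firm A against High: payoffs -3, 3, 0, -4 → best response Mid.
Firm A against Premium: payoffs 1, -2, -5, 5 → best response Premium.
Firm A against Ultra: payoffs 2, -4, 0, -5 → best response Low.
Firm B against Low: payoffs -2, 3, -3, -4 → best response High.
Firm B against Mid: payoffs -3, 1, 2, -4 → best response Premium.
Firm B against High: payoffs 2, -1, 4, 0 → best response Premium.
Firm B against Premium: payoffs -4, 2, -3, -2 → best response High.
No profile is a mutual best response for all players.

No pure-strategy Nash equilibrium.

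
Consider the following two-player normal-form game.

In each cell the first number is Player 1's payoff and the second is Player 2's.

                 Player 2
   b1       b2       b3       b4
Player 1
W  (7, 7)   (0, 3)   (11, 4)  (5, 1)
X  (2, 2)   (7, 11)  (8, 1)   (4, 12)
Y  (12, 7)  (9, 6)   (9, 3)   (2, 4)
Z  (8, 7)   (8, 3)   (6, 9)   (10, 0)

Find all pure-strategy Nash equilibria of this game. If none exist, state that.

(W, b1): Player 1 can switch to Y (7 → 12). Not NE.
(W, b2): Player 1 can switch to X (0 → 7). Not NE.
(W, b3): Player 2 can switch to b1 (4 → 7). Not NE.
(W, b4): Player 1 can switch to Z (5 → 10). Not NE.
(X, b1): Player 1 can switch to W (2 → 7). Not NE.
(X, b2): Player 1 can switch to Y (7 → 9). Not NE.
(X, b3): Player 1 can switch to W (8 → 11). Not NE.
(X, b4): Player 1 can switch to W (4 → 5). Not NE.
(Y, b1): Player 1 gets 12, best alternative 8; Player 2 gets 7, best alternative 6. No profitable deviation — NE.
(Y, b2): Player 2 can switch to b1 (6 → 7). Not NE.
(Y, b3): Player 1 can switch to W (9 → 11). Not NE.
(Y, b4): Player 1 can switch to W (2 → 5). Not NE.
(Z, b1): Player 1 can switch to Y (8 → 12). Not NE.
(The remaining 3 profiles each have a profitable deviation by the same check.)

The unique pure-strategy Nash equilibrium is (Y, b1).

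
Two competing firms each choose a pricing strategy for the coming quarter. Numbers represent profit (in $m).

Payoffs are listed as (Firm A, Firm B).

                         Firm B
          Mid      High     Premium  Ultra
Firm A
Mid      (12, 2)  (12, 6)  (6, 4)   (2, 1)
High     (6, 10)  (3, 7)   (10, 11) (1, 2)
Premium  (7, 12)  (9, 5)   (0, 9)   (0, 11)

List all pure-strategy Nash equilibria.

Firm A against Mid: payoffs 12, 6, 7 → best response Mid.
Firm A against High: payoffs 12, 3, 9 → best response Mid.
Firm A against Premium: payoffs 6, 10, 0 → best response High.
Firm A against Ultra: payoffs 2, 1, 0 → best response Mid.
Firm B against Mid: payoffs 2, 6, 4, 1 → best response High.
Firm B against High: payoffs 10, 7, 11, 2 → best response Premium.
Firm B against Premium: payoffs 12, 5, 9, 11 → best response Mid.
Mutual best responses: (Mid, High); (High, Premium).

The pure Nash equilibria are (Mid, High); (High, Premium).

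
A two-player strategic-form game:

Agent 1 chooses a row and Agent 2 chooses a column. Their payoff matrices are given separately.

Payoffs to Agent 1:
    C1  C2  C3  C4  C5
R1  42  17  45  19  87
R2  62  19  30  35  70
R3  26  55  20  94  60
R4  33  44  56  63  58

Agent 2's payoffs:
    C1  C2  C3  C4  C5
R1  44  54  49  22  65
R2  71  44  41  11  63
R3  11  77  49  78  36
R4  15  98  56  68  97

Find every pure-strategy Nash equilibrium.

Check each profile: it is a Nash equilibrium iff no player can strictly gain by switching unilaterally.
(R1, C1): Agent 1 can switch to R2 (42 → 62). Not NE.
(R1, C2): Agent 1 can switch to R2 (17 → 19). Not NE.
(R1, C3): Agent 1 can switch to R4 (45 → 56). Not NE.
(R1, C4): Agent 1 can switch to R2 (19 → 35). Not NE.
(R1, C5): Agent 1 gets 87, best alternative 70; Agent 2 gets 65, best alternative 54. No profitable deviation — NE.
(R2, C1): Agent 1 gets 62, best alternative 42; Agent 2 gets 71, best alternative 63. No profitable deviation — NE.
(R2, C2): Agent 1 can switch to R3 (19 → 55). Not NE.
(R2, C3): Agent 1 can switch to R1 (30 → 45). Not NE.
(R2, C4): Agent 1 can switch to R3 (35 → 94). Not NE.
(R2, C5): Agent 1 can switch to R1 (70 → 87). Not NE.
(R3, C1): Agent 1 can switch to R1 (26 → 42). Not NE.
(R3, C2): Agent 2 can switch to C4 (77 → 78). Not NE.
(R3, C4): Agent 1 gets 94, best alternative 63; Agent 2 gets 78, best alternative 77. No profitable deviation — NE.
(The remaining 7 profiles each have a profitable deviation by the same check.)

(R1, C5), (R2, C1), (R3, C4)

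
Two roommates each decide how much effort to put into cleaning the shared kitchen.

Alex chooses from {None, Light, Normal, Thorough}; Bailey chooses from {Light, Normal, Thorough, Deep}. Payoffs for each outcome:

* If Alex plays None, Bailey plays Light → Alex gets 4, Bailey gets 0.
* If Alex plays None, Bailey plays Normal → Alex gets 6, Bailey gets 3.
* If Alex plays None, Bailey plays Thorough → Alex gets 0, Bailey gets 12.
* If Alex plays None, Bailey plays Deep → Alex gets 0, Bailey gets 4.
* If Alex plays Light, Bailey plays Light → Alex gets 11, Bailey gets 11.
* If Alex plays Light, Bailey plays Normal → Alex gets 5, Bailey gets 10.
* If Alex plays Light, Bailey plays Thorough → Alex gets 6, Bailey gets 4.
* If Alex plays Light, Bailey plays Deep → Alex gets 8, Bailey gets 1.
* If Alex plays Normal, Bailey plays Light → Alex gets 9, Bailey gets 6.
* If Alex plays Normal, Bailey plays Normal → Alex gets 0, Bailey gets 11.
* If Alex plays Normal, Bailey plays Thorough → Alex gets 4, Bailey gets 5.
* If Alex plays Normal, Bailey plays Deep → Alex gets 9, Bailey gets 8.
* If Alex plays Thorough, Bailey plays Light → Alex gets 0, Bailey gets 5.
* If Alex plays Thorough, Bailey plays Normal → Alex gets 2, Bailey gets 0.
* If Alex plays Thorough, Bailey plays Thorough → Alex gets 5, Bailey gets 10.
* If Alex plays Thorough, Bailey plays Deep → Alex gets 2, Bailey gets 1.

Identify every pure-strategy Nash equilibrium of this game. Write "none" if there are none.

Pure NE: (Light, Light)

(None, Light): Alex can switch to Light (4 → 11). Not NE.
(None, Normal): Bailey can switch to Thorough (3 → 12). Not NE.
(None, Thorough): Alex can switch to Light (0 → 6). Not NE.
(None, Deep): Alex can switch to Light (0 → 8). Not NE.
(Light, Light): Alex gets 11, best alternative 9; Bailey gets 11, best alternative 10. No profitable deviation — NE.
(Light, Normal): Alex can switch to None (5 → 6). Not NE.
(Light, Thorough): Bailey can switch to Light (4 → 11). Not NE.
(Light, Deep): Alex can switch to Normal (8 → 9). Not NE.
(Normal, Light): Alex can switch to Light (9 → 11). Not NE.
(Normal, Normal): Alex can switch to None (0 → 6). Not NE.
(Normal, Thorough): Alex can switch to Light (4 → 6). Not NE.
(The remaining 5 profiles each have a profitable deviation by the same check.)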